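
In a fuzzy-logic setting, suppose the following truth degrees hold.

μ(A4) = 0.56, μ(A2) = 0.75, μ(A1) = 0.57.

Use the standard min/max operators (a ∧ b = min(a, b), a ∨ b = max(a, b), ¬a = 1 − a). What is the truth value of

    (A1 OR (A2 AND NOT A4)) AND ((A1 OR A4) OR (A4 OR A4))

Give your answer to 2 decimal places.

NOT A4 = 1 − 0.56 = 0.44
A2 AND NOT A4 = min(a, b) on (0.75, 0.44) = 0.44
A1 OR (A2 AND NOT A4) = max(a, b) on (0.57, 0.44) = 0.57
A1 OR A4 = max(a, b) on (0.57, 0.56) = 0.57
A4 OR A4 = max(a, b) on (0.56, 0.56) = 0.56
(A1 OR A4) OR (A4 OR A4) = max(a, b) on (0.57, 0.56) = 0.57
(A1 OR (A2 AND NOT A4)) AND ((A1 OR A4) OR (A4 OR A4)) = min(a, b) on (0.57, 0.57) = 0.57

0.57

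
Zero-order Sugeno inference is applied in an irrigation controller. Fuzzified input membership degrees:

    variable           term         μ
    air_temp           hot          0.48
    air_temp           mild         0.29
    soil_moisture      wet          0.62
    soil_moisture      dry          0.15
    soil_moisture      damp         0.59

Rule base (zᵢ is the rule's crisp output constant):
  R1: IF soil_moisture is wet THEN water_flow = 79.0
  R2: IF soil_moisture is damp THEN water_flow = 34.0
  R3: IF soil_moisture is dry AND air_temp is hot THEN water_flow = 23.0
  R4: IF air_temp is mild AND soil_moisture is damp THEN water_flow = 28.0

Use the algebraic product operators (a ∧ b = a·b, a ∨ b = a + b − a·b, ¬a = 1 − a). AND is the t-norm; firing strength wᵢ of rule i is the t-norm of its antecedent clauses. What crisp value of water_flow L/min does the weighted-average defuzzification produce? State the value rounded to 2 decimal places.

51.95

R1 (z=79.0): wet=0.62 → w = 0.6200
R2 (z=34.0): damp=0.59 → w = 0.5900
R3 (z=23.0): dry=0.15, hot=0.48; AND[a·b] → w = 0.0720
R4 (z=28.0): mild=0.29, damp=0.59; AND[a·b] → w = 0.1711
Weighted average = (0.6200·79.0 + 0.5900·34.0 + 0.0720·23.0 + 0.1711·28.0) / (0.6200 + 0.5900 + 0.0720 + 0.1711)
  = 75.4868 / 1.4531 = 51.95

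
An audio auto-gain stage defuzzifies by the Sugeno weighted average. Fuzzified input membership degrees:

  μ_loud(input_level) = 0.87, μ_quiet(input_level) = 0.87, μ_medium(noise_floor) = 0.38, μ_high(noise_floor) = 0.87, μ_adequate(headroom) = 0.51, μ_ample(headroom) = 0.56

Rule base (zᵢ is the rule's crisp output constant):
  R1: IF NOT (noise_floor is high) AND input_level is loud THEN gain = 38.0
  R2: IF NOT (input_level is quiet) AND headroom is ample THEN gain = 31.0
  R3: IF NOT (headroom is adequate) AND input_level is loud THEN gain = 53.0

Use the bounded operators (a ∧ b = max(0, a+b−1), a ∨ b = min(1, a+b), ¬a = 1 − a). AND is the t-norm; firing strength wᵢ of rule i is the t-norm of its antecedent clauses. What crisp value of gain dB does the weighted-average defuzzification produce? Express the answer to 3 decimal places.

53.000

R1 (z=38.0): ¬high=1−0.87=0.13, loud=0.87; AND[max(0, a+b−1)] → w = 0.00
R2 (z=31.0): ¬quiet=1−0.87=0.13, ample=0.56; AND[max(0, a+b−1)] → w = 0.00
R3 (z=53.0): ¬adequate=1−0.51=0.49, loud=0.87; AND[max(0, a+b−1)] → w = 0.36
Weighted average = (0.00·38.0 + 0.00·31.0 + 0.36·53.0) / (0.00 + 0.00 + 0.36)
  = 19.0800 / 0.3600 = 53.000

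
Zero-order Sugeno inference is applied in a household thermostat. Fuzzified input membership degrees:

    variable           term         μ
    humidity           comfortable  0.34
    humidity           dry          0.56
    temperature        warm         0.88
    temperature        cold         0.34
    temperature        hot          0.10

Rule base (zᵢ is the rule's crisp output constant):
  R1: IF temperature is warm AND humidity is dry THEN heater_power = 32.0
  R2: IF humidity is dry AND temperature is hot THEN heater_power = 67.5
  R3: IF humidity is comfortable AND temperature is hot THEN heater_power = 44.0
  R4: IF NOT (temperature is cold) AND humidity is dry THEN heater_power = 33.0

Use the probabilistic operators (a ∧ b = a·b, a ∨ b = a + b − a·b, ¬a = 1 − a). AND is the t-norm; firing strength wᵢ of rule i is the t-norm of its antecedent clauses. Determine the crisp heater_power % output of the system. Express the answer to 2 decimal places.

34.90

R1 (z=32.0): warm=0.88, dry=0.56; AND[a·b] → w = 0.4928
R2 (z=67.5): dry=0.56, hot=0.10; AND[a·b] → w = 0.0560
R3 (z=44.0): comfortable=0.34, hot=0.10; AND[a·b] → w = 0.0340
R4 (z=33.0): ¬cold=1−0.34=0.66, dry=0.56; AND[a·b] → w = 0.3696
Weighted average = (0.4928·32.0 + 0.0560·67.5 + 0.0340·44.0 + 0.3696·33.0) / (0.4928 + 0.0560 + 0.0340 + 0.3696)
  = 33.2424 / 0.9524 = 34.90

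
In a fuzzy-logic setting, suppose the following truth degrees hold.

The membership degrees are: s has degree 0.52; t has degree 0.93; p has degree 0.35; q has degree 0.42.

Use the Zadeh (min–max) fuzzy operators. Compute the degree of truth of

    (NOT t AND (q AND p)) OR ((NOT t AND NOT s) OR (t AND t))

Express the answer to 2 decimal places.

NOT t = 1 − 0.93 = 0.07
q AND p = min(a, b) on (0.42, 0.35) = 0.35
NOT t AND (q AND p) = min(a, b) on (0.07, 0.35) = 0.07
NOT t = 1 − 0.93 = 0.07
NOT s = 1 − 0.52 = 0.48
NOT t AND NOT s = min(a, b) on (0.07, 0.48) = 0.07
t AND t = min(a, b) on (0.93, 0.93) = 0.93
(NOT t AND NOT s) OR (t AND t) = max(a, b) on (0.07, 0.93) = 0.93
(NOT t AND (q AND p)) OR ((NOT t AND NOT s) OR (t AND t)) = max(a, b) on (0.07, 0.93) = 0.93

0.93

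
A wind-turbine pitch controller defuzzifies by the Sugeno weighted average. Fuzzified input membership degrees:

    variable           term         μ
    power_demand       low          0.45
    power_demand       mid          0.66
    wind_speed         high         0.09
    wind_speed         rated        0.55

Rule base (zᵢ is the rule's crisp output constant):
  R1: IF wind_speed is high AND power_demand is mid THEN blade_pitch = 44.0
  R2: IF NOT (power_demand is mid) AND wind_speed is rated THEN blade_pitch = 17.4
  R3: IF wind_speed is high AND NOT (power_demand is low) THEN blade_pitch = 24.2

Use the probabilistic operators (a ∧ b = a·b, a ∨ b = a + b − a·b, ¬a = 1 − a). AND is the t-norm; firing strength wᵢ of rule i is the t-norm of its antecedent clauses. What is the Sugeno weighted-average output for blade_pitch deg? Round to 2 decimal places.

23.88

R1 (z=44.0): high=0.09, mid=0.66; AND[a·b] → w = 0.0594
R2 (z=17.4): ¬mid=1−0.66=0.34, rated=0.55; AND[a·b] → w = 0.1870
R3 (z=24.2): high=0.09, ¬low=1−0.45=0.55; AND[a·b] → w = 0.0495
Weighted average = (0.0594·44.0 + 0.1870·17.4 + 0.0495·24.2) / (0.0594 + 0.1870 + 0.0495)
  = 7.0653 / 0.2959 = 23.88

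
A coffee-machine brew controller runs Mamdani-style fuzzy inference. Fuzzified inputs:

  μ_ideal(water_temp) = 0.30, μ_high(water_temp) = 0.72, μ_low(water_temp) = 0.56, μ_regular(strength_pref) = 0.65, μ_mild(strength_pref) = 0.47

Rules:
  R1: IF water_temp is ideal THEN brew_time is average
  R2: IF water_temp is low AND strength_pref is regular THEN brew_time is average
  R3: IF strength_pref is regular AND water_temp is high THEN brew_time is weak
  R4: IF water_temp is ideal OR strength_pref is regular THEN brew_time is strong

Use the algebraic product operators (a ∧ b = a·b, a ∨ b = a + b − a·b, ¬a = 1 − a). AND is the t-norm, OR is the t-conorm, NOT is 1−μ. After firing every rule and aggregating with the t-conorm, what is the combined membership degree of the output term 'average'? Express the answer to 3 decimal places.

R1: ideal=0.30 → w = 0.3000
R2: low=0.56, regular=0.65; AND[a·b] → w = 0.3640
R3: regular=0.65, high=0.72; AND[a·b] → w = 0.4680
R4: ideal=0.30, regular=0.65; OR[a + b − a·b] → w = 0.7550
Rules with consequent 'average': {R1, R2} → strengths 0.3000, 0.3640
Aggregate via t-conorm [a + b − a·b]: 0.5548

0.555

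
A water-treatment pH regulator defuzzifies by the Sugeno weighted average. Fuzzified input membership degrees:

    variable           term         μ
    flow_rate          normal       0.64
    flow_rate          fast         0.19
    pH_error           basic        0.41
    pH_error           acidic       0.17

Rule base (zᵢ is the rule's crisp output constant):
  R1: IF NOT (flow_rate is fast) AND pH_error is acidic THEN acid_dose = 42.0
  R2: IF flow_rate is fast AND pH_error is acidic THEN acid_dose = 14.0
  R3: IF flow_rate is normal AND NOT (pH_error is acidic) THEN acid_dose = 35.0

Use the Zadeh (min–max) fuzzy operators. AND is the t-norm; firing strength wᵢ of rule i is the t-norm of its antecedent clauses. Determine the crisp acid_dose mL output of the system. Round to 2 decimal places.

32.57

R1 (z=42.0): ¬fast=1−0.19=0.81, acidic=0.17; AND[min(a, b)] → w = 0.17
R2 (z=14.0): fast=0.19, acidic=0.17; AND[min(a, b)] → w = 0.17
R3 (z=35.0): normal=0.64, ¬acidic=1−0.17=0.83; AND[min(a, b)] → w = 0.64
Weighted average = (0.17·42.0 + 0.17·14.0 + 0.64·35.0) / (0.17 + 0.17 + 0.64)
  = 31.9200 / 0.9800 = 32.57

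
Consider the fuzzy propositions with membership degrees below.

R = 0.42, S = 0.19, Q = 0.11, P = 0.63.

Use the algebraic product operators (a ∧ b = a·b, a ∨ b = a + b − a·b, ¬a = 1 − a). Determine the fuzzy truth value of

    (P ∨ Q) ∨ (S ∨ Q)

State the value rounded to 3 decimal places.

P ∨ Q = a + b − a·b on (0.6300, 0.1100) = 0.6707
S ∨ Q = a + b − a·b on (0.1900, 0.1100) = 0.2791
(P ∨ Q) ∨ (S ∨ Q) = a + b − a·b on (0.6707, 0.2791) = 0.7626

0.763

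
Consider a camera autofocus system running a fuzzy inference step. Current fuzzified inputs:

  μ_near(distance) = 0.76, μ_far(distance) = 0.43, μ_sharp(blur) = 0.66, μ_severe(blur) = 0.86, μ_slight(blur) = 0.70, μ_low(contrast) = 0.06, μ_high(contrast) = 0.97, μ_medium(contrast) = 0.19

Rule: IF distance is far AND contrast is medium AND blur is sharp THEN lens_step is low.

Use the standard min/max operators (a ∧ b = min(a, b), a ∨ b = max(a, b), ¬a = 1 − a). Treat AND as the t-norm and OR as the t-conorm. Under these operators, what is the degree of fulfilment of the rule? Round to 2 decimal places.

firing strength: far=0.43, medium=0.19, sharp=0.66; AND[min(a, b)] → w = 0.19

0.19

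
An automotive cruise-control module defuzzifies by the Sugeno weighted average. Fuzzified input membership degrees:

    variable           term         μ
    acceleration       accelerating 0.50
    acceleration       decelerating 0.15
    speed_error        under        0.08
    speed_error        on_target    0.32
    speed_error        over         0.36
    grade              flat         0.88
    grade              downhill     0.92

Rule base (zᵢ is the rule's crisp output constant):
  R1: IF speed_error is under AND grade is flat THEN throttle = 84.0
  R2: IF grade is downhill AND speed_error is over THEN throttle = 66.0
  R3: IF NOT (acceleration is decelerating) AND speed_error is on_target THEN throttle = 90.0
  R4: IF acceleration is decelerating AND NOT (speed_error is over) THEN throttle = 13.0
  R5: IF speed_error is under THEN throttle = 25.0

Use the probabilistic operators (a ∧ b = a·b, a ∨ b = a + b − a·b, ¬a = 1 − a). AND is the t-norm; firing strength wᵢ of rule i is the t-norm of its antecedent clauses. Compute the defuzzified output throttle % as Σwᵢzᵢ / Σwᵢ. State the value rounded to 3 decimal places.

R1 (z=84.0): under=0.08, flat=0.88; AND[a·b] → w = 0.0704
R2 (z=66.0): downhill=0.92, over=0.36; AND[a·b] → w = 0.3312
R3 (z=90.0): ¬decelerating=1−0.15=0.85, on_target=0.32; AND[a·b] → w = 0.2720
R4 (z=13.0): decelerating=0.15, ¬over=1−0.36=0.64; AND[a·b] → w = 0.0960
R5 (z=25.0): under=0.08 → w = 0.0800
Weighted average = (0.0704·84.0 + 0.3312·66.0 + 0.2720·90.0 + 0.0960·13.0 + 0.0800·25.0) / (0.0704 + 0.3312 + 0.2720 + 0.0960 + 0.0800)
  = 55.5008 / 0.8496 = 65.326

65.326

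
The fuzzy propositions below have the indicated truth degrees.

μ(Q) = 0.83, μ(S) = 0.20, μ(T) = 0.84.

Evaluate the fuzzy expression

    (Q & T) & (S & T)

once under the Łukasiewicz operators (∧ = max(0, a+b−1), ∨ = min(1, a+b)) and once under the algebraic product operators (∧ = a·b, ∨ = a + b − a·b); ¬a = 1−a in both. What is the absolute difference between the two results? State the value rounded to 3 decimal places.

Under Łukasiewicz:
  Q & T = max(0, a+b−1) on (0.83, 0.84) = 0.67
  S & T = max(0, a+b−1) on (0.20, 0.84) = 0.04
  (Q & T) & (S & T) = max(0, a+b−1) on (0.67, 0.04) = 0.00
  → value = 0.0000
Under algebraic product:
  Q & T = a·b on (0.8300, 0.8400) = 0.6972
  S & T = a·b on (0.2000, 0.8400) = 0.1680
  (Q & T) & (S & T) = a·b on (0.6972, 0.1680) = 0.1171
  → value = 0.1171
|0.0000 − 0.1171| = 0.117

0.117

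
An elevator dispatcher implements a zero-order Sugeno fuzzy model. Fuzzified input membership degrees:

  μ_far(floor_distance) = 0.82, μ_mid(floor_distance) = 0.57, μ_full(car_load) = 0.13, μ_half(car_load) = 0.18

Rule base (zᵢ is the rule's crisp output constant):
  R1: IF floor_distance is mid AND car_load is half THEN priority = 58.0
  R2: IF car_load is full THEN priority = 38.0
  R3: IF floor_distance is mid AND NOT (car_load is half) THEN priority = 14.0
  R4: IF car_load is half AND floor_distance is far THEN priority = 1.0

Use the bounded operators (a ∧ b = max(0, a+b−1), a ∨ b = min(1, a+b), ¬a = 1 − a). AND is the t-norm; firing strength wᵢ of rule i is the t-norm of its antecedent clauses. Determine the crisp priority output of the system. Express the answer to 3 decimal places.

R1 (z=58.0): mid=0.57, half=0.18; AND[max(0, a+b−1)] → w = 0.00
R2 (z=38.0): full=0.13 → w = 0.13
R3 (z=14.0): mid=0.57, ¬half=1−0.18=0.82; AND[max(0, a+b−1)] → w = 0.39
R4 (z=1.0): half=0.18, far=0.82; AND[max(0, a+b−1)] → w = 0.00
Weighted average = (0.00·58.0 + 0.13·38.0 + 0.39·14.0 + 0.00·1.0) / (0.00 + 0.13 + 0.39 + 0.00)
  = 10.4000 / 0.5200 = 20.000

20.000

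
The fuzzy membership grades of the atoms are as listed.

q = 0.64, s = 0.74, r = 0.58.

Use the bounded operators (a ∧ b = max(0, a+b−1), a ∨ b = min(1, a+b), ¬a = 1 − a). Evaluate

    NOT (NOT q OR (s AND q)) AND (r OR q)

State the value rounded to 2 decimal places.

0.26

NOT q = 1 − 0.64 = 0.36
s AND q = max(0, a+b−1) on (0.74, 0.64) = 0.38
NOT q OR (s AND q) = min(1, a+b) on (0.36, 0.38) = 0.74
NOT (NOT q OR (s AND q)) = 1 − 0.74 = 0.26
r OR q = min(1, a+b) on (0.58, 0.64) = 1.00
NOT (NOT q OR (s AND q)) AND (r OR q) = max(0, a+b−1) on (0.26, 1.00) = 0.26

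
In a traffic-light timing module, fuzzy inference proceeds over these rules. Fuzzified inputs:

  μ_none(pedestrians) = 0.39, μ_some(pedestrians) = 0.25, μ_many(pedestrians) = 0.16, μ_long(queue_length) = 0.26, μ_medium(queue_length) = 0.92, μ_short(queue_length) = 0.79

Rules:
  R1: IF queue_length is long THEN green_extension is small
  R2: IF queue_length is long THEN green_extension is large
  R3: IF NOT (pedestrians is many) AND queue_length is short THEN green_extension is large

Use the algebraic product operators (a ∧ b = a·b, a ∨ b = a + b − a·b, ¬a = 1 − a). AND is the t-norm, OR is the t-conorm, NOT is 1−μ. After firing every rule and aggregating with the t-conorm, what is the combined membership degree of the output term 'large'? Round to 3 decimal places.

0.751

R1: long=0.26 → w = 0.2600
R2: long=0.26 → w = 0.2600
R3: ¬many=1−0.16=0.84, short=0.79; AND[a·b] → w = 0.6636
Rules with consequent 'large': {R2, R3} → strengths 0.2600, 0.6636
Aggregate via t-conorm [a + b − a·b]: 0.7511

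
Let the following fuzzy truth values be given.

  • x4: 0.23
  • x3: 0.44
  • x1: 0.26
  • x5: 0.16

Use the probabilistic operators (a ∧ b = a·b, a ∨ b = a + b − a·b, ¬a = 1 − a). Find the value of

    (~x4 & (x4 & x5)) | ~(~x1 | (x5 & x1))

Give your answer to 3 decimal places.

0.270

~x4 = 1 − 0.2300 = 0.7700
x4 & x5 = a·b on (0.2300, 0.1600) = 0.0368
~x4 & (x4 & x5) = a·b on (0.7700, 0.0368) = 0.0283
~x1 = 1 − 0.2600 = 0.7400
x5 & x1 = a·b on (0.1600, 0.2600) = 0.0416
~x1 | (x5 & x1) = a + b − a·b on (0.7400, 0.0416) = 0.7508
~(~x1 | (x5 & x1)) = 1 − 0.7508 = 0.2492
(~x4 & (x4 & x5)) | ~(~x1 | (x5 & x1)) = a + b − a·b on (0.0283, 0.2492) = 0.2705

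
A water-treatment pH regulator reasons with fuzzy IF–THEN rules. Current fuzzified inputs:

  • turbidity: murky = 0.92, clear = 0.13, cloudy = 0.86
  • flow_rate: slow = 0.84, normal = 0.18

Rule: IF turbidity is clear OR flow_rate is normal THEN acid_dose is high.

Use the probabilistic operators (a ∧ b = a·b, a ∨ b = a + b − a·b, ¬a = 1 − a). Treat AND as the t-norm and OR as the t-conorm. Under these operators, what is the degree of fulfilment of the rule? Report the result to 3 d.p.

0.287

firing strength: clear=0.13, normal=0.18; OR[a + b − a·b] → w = 0.2866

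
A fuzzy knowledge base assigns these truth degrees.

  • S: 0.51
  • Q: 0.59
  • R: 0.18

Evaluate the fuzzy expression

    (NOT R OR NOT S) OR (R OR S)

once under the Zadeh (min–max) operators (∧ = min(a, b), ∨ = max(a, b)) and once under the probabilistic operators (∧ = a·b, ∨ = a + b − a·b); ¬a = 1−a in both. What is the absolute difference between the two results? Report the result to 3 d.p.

Under Zadeh (min–max):
  NOT R = 1 − 0.18 = 0.82
  NOT S = 1 − 0.51 = 0.49
  NOT R OR NOT S = max(a, b) on (0.82, 0.49) = 0.82
  R OR S = max(a, b) on (0.18, 0.51) = 0.51
  (NOT R OR NOT S) OR (R OR S) = max(a, b) on (0.82, 0.51) = 0.82
  → value = 0.8200
Under probabilistic:
  NOT R = 1 − 0.1800 = 0.8200
  NOT S = 1 − 0.5100 = 0.4900
  NOT R OR NOT S = a + b − a·b on (0.8200, 0.4900) = 0.9082
  R OR S = a + b − a·b on (0.1800, 0.5100) = 0.5982
  (NOT R OR NOT S) OR (R OR S) = a + b − a·b on (0.9082, 0.5982) = 0.9631
  → value = 0.9631
|0.8200 − 0.9631| = 0.143

0.143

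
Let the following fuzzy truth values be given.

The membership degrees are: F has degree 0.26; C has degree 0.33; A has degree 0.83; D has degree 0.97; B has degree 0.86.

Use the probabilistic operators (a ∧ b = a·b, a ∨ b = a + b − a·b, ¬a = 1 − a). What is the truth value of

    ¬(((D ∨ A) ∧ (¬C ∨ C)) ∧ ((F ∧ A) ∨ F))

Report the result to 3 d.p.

D ∨ A = a + b − a·b on (0.9700, 0.8300) = 0.9949
¬C = 1 − 0.3300 = 0.6700
¬C ∨ C = a + b − a·b on (0.6700, 0.3300) = 0.7789
(D ∨ A) ∧ (¬C ∨ C) = a·b on (0.9949, 0.7789) = 0.7749
F ∧ A = a·b on (0.2600, 0.8300) = 0.2158
(F ∧ A) ∨ F = a + b − a·b on (0.2158, 0.2600) = 0.4197
((D ∨ A) ∧ (¬C ∨ C)) ∧ ((F ∧ A) ∨ F) = a·b on (0.7749, 0.4197) = 0.3252
¬(((D ∨ A) ∧ (¬C ∨ C)) ∧ ((F ∧ A) ∨ F)) = 1 − 0.3252 = 0.6748

0.675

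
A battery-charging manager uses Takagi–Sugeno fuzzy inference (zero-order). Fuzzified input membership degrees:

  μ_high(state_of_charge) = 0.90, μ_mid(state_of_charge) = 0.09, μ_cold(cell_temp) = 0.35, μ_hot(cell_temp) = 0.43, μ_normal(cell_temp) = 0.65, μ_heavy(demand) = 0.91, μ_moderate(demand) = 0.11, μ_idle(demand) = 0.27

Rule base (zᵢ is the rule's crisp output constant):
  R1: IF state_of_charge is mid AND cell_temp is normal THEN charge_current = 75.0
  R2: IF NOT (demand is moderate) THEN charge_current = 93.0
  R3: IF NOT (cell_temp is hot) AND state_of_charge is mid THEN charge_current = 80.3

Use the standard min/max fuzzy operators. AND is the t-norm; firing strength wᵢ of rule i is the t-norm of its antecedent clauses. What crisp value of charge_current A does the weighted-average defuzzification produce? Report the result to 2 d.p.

90.42

R1 (z=75.0): mid=0.09, normal=0.65; AND[min(a, b)] → w = 0.09
R2 (z=93.0): ¬moderate=1−0.11=0.89 → w = 0.89
R3 (z=80.3): ¬hot=1−0.43=0.57, mid=0.09; AND[min(a, b)] → w = 0.09
Weighted average = (0.09·75.0 + 0.89·93.0 + 0.09·80.3) / (0.09 + 0.89 + 0.09)
  = 96.7470 / 1.0700 = 90.42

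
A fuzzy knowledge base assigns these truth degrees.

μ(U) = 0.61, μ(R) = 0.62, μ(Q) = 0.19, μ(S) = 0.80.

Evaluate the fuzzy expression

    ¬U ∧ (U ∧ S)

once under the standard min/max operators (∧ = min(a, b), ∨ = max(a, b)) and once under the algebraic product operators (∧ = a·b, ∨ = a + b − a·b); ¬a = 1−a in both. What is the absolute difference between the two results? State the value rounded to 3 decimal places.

0.200

Under standard min/max:
  ¬U = 1 − 0.61 = 0.39
  U ∧ S = min(a, b) on (0.61, 0.80) = 0.61
  ¬U ∧ (U ∧ S) = min(a, b) on (0.39, 0.61) = 0.39
  → value = 0.3900
Under algebraic product:
  ¬U = 1 − 0.6100 = 0.3900
  U ∧ S = a·b on (0.6100, 0.8000) = 0.4880
  ¬U ∧ (U ∧ S) = a·b on (0.3900, 0.4880) = 0.1903
  → value = 0.1903
|0.3900 − 0.1903| = 0.200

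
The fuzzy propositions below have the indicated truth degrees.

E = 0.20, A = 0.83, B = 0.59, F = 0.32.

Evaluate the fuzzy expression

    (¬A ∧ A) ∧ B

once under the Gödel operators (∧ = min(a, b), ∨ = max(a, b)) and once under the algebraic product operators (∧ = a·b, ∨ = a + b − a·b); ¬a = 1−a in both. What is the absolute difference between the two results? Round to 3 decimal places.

0.087

Under Gödel:
  ¬A = 1 − 0.83 = 0.17
  ¬A ∧ A = min(a, b) on (0.17, 0.83) = 0.17
  (¬A ∧ A) ∧ B = min(a, b) on (0.17, 0.59) = 0.17
  → value = 0.1700
Under algebraic product:
  ¬A = 1 − 0.8300 = 0.1700
  ¬A ∧ A = a·b on (0.1700, 0.8300) = 0.1411
  (¬A ∧ A) ∧ B = a·b on (0.1411, 0.5900) = 0.0832
  → value = 0.0832
|0.1700 − 0.0832| = 0.087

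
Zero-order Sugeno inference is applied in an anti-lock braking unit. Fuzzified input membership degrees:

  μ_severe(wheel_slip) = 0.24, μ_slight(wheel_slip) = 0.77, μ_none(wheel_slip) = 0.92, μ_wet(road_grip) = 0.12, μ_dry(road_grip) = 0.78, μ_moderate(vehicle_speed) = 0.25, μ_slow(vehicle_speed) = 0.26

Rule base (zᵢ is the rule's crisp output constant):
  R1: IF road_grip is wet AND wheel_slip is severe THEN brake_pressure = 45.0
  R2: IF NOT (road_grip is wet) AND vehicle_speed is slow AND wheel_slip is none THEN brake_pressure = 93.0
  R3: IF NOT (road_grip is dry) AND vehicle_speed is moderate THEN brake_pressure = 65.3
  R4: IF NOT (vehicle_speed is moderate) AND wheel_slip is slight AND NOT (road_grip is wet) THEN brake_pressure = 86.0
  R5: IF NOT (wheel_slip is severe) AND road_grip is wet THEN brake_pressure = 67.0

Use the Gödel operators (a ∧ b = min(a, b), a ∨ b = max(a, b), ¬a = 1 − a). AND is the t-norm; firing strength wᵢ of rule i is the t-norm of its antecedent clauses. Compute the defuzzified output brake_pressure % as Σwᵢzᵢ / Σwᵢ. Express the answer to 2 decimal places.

R1 (z=45.0): wet=0.12, severe=0.24; AND[min(a, b)] → w = 0.12
R2 (z=93.0): ¬wet=1−0.12=0.88, slow=0.26, none=0.92; AND[min(a, b)] → w = 0.26
R3 (z=65.3): ¬dry=1−0.78=0.22, moderate=0.25; AND[min(a, b)] → w = 0.22
R4 (z=86.0): ¬moderate=1−0.25=0.75, slight=0.77, ¬wet=1−0.12=0.88; AND[min(a, b)] → w = 0.75
R5 (z=67.0): ¬severe=1−0.24=0.76, wet=0.12; AND[min(a, b)] → w = 0.12
Weighted average = (0.12·45.0 + 0.26·93.0 + 0.22·65.3 + 0.75·86.0 + 0.12·67.0) / (0.12 + 0.26 + 0.22 + 0.75 + 0.12)
  = 116.4860 / 1.4700 = 79.24

79.24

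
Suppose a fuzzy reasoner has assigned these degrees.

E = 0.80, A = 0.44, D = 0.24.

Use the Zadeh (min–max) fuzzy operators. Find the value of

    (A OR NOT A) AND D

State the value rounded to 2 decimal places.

0.24

NOT A = 1 − 0.44 = 0.56
A OR NOT A = max(a, b) on (0.44, 0.56) = 0.56
(A OR NOT A) AND D = min(a, b) on (0.56, 0.24) = 0.24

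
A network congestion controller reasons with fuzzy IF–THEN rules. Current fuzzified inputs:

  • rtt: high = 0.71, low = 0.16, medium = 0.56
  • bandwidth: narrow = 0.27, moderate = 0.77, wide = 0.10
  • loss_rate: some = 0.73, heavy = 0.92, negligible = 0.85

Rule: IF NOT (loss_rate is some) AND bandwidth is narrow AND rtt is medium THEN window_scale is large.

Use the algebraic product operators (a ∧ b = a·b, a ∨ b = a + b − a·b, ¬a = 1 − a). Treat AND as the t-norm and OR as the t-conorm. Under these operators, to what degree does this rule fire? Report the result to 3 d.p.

firing strength: ¬some=1−0.73=0.27, narrow=0.27, medium=0.56; AND[a·b] → w = 0.0408

0.041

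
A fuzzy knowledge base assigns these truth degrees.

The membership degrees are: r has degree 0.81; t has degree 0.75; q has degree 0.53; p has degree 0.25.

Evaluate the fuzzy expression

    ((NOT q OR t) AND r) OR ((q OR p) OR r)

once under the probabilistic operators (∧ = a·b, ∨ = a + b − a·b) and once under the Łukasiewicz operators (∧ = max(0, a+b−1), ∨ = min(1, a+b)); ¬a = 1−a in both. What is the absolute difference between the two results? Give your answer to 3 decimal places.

Under probabilistic:
  NOT q = 1 − 0.5300 = 0.4700
  NOT q OR t = a + b − a·b on (0.4700, 0.7500) = 0.8675
  (NOT q OR t) AND r = a·b on (0.8675, 0.8100) = 0.7027
  q OR p = a + b − a·b on (0.5300, 0.2500) = 0.6475
  (q OR p) OR r = a + b − a·b on (0.6475, 0.8100) = 0.9330
  ((NOT q OR t) AND r) OR ((q OR p) OR r) = a + b − a·b on (0.7027, 0.9330) = 0.9801
  → value = 0.9801
Under Łukasiewicz:
  NOT q = 1 − 0.53 = 0.47
  NOT q OR t = min(1, a+b) on (0.47, 0.75) = 1.00
  (NOT q OR t) AND r = max(0, a+b−1) on (1.00, 0.81) = 0.81
  q OR p = min(1, a+b) on (0.53, 0.25) = 0.78
  (q OR p) OR r = min(1, a+b) on (0.78, 0.81) = 1.00
  ((NOT q OR t) AND r) OR ((q OR p) OR r) = min(1, a+b) on (0.81, 1.00) = 1.00
  → value = 1.0000
|0.9801 − 1.0000| = 0.020

0.020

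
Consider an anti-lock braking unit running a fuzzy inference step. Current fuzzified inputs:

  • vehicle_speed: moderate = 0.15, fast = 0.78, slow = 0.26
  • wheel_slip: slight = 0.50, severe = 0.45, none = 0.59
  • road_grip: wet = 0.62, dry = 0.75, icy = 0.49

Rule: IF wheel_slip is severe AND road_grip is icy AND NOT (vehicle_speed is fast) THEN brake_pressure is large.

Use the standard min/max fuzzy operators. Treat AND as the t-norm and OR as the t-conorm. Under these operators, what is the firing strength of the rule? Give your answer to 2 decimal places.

firing strength: severe=0.45, icy=0.49, ¬fast=1−0.78=0.22; AND[min(a, b)] → w = 0.22

0.22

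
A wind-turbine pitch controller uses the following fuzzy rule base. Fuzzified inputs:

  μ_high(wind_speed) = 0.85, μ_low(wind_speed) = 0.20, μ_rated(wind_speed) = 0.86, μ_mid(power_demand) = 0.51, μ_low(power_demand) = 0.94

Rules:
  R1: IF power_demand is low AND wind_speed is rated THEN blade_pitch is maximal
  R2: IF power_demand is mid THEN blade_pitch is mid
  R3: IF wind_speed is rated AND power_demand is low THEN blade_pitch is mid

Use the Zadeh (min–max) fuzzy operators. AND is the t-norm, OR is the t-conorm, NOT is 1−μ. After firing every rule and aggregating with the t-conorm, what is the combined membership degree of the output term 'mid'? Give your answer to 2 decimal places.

0.86

R1: low=0.94, rated=0.86; AND[min(a, b)] → w = 0.86
R2: mid=0.51 → w = 0.51
R3: rated=0.86, low=0.94; AND[min(a, b)] → w = 0.86
Rules with consequent 'mid': {R2, R3} → strengths 0.51, 0.86
Aggregate via t-conorm [max(a, b)]: 0.86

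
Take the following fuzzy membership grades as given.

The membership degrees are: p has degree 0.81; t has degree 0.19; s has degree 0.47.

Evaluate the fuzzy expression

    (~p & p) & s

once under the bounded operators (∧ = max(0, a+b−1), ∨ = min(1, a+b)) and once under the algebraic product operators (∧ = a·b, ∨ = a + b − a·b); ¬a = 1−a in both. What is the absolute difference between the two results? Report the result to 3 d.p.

0.072

Under bounded:
  ~p = 1 − 0.81 = 0.19
  ~p & p = max(0, a+b−1) on (0.19, 0.81) = 0.00
  (~p & p) & s = max(0, a+b−1) on (0.00, 0.47) = 0.00
  → value = 0.0000
Under algebraic product:
  ~p = 1 − 0.8100 = 0.1900
  ~p & p = a·b on (0.1900, 0.8100) = 0.1539
  (~p & p) & s = a·b on (0.1539, 0.4700) = 0.0723
  → value = 0.0723
|0.0000 − 0.0723| = 0.072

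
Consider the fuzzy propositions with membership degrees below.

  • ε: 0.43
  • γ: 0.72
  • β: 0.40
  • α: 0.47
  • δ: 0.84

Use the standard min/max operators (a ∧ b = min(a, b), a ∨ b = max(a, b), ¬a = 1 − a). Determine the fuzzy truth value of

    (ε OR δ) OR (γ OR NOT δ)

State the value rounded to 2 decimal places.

ε OR δ = max(a, b) on (0.43, 0.84) = 0.84
NOT δ = 1 − 0.84 = 0.16
γ OR NOT δ = max(a, b) on (0.72, 0.16) = 0.72
(ε OR δ) OR (γ OR NOT δ) = max(a, b) on (0.84, 0.72) = 0.84

0.84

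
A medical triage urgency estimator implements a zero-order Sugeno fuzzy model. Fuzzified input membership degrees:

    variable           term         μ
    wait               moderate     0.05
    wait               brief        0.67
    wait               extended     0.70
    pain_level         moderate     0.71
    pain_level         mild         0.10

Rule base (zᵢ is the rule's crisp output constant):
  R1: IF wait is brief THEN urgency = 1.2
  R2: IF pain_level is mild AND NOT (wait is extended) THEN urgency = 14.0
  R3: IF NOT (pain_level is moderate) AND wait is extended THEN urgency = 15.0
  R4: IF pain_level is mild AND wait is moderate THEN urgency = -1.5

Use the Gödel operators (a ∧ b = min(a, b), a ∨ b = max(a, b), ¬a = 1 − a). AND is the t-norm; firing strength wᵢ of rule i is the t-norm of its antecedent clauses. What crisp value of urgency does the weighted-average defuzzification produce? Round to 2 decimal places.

5.84

R1 (z=1.2): brief=0.67 → w = 0.67
R2 (z=14.0): mild=0.10, ¬extended=1−0.70=0.30; AND[min(a, b)] → w = 0.10
R3 (z=15.0): ¬moderate=1−0.71=0.29, extended=0.70; AND[min(a, b)] → w = 0.29
R4 (z=-1.5): mild=0.10, moderate=0.05; AND[min(a, b)] → w = 0.05
Weighted average = (0.67·1.2 + 0.10·14.0 + 0.29·15.0 + 0.05·-1.5) / (0.67 + 0.10 + 0.29 + 0.05)
  = 6.4790 / 1.1100 = 5.84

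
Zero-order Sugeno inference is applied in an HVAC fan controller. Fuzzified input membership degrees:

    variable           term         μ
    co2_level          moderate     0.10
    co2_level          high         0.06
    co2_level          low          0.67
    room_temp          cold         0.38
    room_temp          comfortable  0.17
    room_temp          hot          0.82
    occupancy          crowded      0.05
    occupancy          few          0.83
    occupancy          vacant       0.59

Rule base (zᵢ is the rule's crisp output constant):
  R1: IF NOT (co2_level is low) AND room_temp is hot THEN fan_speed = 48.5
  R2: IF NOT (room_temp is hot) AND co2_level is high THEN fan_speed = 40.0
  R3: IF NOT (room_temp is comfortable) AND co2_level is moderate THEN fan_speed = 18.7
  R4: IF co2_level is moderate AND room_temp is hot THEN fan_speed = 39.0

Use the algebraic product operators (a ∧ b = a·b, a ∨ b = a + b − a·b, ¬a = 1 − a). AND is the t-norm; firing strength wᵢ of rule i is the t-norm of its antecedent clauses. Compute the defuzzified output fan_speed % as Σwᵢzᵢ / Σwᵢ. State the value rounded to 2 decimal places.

R1 (z=48.5): ¬low=1−0.67=0.33, hot=0.82; AND[a·b] → w = 0.2706
R2 (z=40.0): ¬hot=1−0.82=0.18, high=0.06; AND[a·b] → w = 0.0108
R3 (z=18.7): ¬comfortable=1−0.17=0.83, moderate=0.10; AND[a·b] → w = 0.0830
R4 (z=39.0): moderate=0.10, hot=0.82; AND[a·b] → w = 0.0820
Weighted average = (0.2706·48.5 + 0.0108·40.0 + 0.0830·18.7 + 0.0820·39.0) / (0.2706 + 0.0108 + 0.0830 + 0.0820)
  = 18.3062 / 0.4464 = 41.01

41.01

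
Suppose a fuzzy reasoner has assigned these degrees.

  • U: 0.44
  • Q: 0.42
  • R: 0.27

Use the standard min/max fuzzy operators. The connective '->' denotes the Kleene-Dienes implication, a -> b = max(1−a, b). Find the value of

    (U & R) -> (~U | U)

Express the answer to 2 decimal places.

U & R = min(a, b) on (0.44, 0.27) = 0.27
~U = 1 − 0.44 = 0.56
~U | U = max(a, b) on (0.56, 0.44) = 0.56
(U & R) -> (~U | U)  [Kleene-Dienes: max(1−a, b)] with a=0.27, b=0.56 → 0.73

0.73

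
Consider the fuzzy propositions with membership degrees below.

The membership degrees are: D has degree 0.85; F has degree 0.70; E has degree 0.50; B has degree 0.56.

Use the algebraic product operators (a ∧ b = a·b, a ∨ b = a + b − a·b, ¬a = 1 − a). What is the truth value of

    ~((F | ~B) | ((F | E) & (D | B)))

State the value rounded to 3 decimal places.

~B = 1 − 0.5600 = 0.4400
F | ~B = a + b − a·b on (0.7000, 0.4400) = 0.8320
F | E = a + b − a·b on (0.7000, 0.5000) = 0.8500
D | B = a + b − a·b on (0.8500, 0.5600) = 0.9340
(F | E) & (D | B) = a·b on (0.8500, 0.9340) = 0.7939
(F | ~B) | ((F | E) & (D | B)) = a + b − a·b on (0.8320, 0.7939) = 0.9654
~((F | ~B) | ((F | E) & (D | B))) = 1 − 0.9654 = 0.0346

0.035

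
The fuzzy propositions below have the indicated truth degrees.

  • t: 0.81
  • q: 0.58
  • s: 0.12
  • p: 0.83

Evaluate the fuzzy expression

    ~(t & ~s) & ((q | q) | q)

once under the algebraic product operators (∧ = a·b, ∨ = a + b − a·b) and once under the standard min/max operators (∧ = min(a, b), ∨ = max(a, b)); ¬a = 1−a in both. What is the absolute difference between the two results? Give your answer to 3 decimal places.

0.076

Under algebraic product:
  ~s = 1 − 0.1200 = 0.8800
  t & ~s = a·b on (0.8100, 0.8800) = 0.7128
  ~(t & ~s) = 1 − 0.7128 = 0.2872
  q | q = a + b − a·b on (0.5800, 0.5800) = 0.8236
  (q | q) | q = a + b − a·b on (0.8236, 0.5800) = 0.9259
  ~(t & ~s) & ((q | q) | q) = a·b on (0.2872, 0.9259) = 0.2659
  → value = 0.2659
Under standard min/max:
  ~s = 1 − 0.12 = 0.88
  t & ~s = min(a, b) on (0.81, 0.88) = 0.81
  ~(t & ~s) = 1 − 0.81 = 0.19
  q | q = max(a, b) on (0.58, 0.58) = 0.58
  (q | q) | q = max(a, b) on (0.58, 0.58) = 0.58
  ~(t & ~s) & ((q | q) | q) = min(a, b) on (0.19, 0.58) = 0.19
  → value = 0.1900
|0.2659 − 0.1900| = 0.076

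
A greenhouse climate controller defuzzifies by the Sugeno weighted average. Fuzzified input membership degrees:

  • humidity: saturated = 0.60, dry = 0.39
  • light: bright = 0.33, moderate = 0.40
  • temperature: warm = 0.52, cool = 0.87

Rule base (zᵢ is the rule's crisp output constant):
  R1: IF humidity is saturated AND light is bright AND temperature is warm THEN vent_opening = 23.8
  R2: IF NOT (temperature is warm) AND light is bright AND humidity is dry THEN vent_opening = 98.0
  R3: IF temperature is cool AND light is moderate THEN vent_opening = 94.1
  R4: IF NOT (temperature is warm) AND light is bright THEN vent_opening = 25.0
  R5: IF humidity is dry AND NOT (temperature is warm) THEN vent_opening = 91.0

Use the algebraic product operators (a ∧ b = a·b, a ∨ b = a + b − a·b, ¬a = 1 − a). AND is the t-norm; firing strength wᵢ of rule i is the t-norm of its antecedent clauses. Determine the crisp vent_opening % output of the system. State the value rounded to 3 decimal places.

R1 (z=23.8): saturated=0.60, bright=0.33, warm=0.52; AND[a·b] → w = 0.1030
R2 (z=98.0): ¬warm=1−0.52=0.48, bright=0.33, dry=0.39; AND[a·b] → w = 0.0618
R3 (z=94.1): cool=0.87, moderate=0.40; AND[a·b] → w = 0.3480
R4 (z=25.0): ¬warm=1−0.52=0.48, bright=0.33; AND[a·b] → w = 0.1584
R5 (z=91.0): dry=0.39, ¬warm=1−0.52=0.48; AND[a·b] → w = 0.1872
Weighted average = (0.1030·23.8 + 0.0618·98.0 + 0.3480·94.1 + 0.1584·25.0 + 0.1872·91.0) / (0.1030 + 0.0618 + 0.3480 + 0.1584 + 0.1872)
  = 62.2465 / 0.8583 = 72.520

72.520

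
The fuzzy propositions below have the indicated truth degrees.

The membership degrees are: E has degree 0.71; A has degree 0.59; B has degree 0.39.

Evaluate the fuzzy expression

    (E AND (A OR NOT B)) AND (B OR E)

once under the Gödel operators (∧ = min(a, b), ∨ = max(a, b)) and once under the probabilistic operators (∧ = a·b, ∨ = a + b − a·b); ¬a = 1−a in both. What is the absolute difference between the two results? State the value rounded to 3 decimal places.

0.119

Under Gödel:
  NOT B = 1 − 0.39 = 0.61
  A OR NOT B = max(a, b) on (0.59, 0.61) = 0.61
  E AND (A OR NOT B) = min(a, b) on (0.71, 0.61) = 0.61
  B OR E = max(a, b) on (0.39, 0.71) = 0.71
  (E AND (A OR NOT B)) AND (B OR E) = min(a, b) on (0.61, 0.71) = 0.61
  → value = 0.6100
Under probabilistic:
  NOT B = 1 − 0.3900 = 0.6100
  A OR NOT B = a + b − a·b on (0.5900, 0.6100) = 0.8401
  E AND (A OR NOT B) = a·b on (0.7100, 0.8401) = 0.5965
  B OR E = a + b − a·b on (0.3900, 0.7100) = 0.8231
  (E AND (A OR NOT B)) AND (B OR E) = a·b on (0.5965, 0.8231) = 0.4910
  → value = 0.4910
|0.6100 − 0.4910| = 0.119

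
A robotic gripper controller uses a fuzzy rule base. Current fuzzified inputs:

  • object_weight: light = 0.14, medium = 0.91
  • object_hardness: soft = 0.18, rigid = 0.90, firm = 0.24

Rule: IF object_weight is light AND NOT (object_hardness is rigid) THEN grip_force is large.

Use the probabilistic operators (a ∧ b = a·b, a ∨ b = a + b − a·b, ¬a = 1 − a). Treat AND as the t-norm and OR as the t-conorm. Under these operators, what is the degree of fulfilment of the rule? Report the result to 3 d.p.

0.014

firing strength: light=0.14, ¬rigid=1−0.90=0.10; AND[a·b] → w = 0.0140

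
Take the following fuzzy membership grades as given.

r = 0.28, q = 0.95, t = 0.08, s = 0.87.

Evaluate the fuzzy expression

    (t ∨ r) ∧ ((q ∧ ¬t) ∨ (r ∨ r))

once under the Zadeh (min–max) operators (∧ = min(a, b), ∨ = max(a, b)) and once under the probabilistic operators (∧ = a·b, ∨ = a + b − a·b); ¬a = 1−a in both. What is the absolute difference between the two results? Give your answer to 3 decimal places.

Under Zadeh (min–max):
  t ∨ r = max(a, b) on (0.08, 0.28) = 0.28
  ¬t = 1 − 0.08 = 0.92
  q ∧ ¬t = min(a, b) on (0.95, 0.92) = 0.92
  r ∨ r = max(a, b) on (0.28, 0.28) = 0.28
  (q ∧ ¬t) ∨ (r ∨ r) = max(a, b) on (0.92, 0.28) = 0.92
  (t ∨ r) ∧ ((q ∧ ¬t) ∨ (r ∨ r)) = min(a, b) on (0.28, 0.92) = 0.28
  → value = 0.2800
Under probabilistic:
  t ∨ r = a + b − a·b on (0.0800, 0.2800) = 0.3376
  ¬t = 1 − 0.0800 = 0.9200
  q ∧ ¬t = a·b on (0.9500, 0.9200) = 0.8740
  r ∨ r = a + b − a·b on (0.2800, 0.2800) = 0.4816
  (q ∧ ¬t) ∨ (r ∨ r) = a + b − a·b on (0.8740, 0.4816) = 0.9347
  (t ∨ r) ∧ ((q ∧ ¬t) ∨ (r ∨ r)) = a·b on (0.3376, 0.9347) = 0.3155
  → value = 0.3155
|0.2800 − 0.3155| = 0.036

0.036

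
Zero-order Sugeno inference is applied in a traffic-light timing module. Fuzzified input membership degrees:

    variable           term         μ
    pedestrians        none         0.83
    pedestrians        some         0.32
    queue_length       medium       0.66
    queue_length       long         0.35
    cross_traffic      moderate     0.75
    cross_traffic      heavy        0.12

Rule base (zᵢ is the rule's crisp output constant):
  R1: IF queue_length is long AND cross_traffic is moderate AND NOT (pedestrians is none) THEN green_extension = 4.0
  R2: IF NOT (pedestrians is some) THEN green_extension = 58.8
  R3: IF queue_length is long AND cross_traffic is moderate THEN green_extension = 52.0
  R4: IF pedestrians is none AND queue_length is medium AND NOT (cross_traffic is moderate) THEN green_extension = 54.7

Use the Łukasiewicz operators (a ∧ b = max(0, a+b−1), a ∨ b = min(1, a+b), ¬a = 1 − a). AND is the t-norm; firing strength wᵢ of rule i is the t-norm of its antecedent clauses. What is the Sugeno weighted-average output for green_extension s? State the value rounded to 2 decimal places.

57.93

R1 (z=4.0): long=0.35, moderate=0.75, ¬none=1−0.83=0.17; AND[max(0, a+b−1)] → w = 0.00
R2 (z=58.8): ¬some=1−0.32=0.68 → w = 0.68
R3 (z=52.0): long=0.35, moderate=0.75; AND[max(0, a+b−1)] → w = 0.10
R4 (z=54.7): none=0.83, medium=0.66, ¬moderate=1−0.75=0.25; AND[max(0, a+b−1)] → w = 0.00
Weighted average = (0.00·4.0 + 0.68·58.8 + 0.10·52.0 + 0.00·54.7) / (0.00 + 0.68 + 0.10 + 0.00)
  = 45.1840 / 0.7800 = 57.93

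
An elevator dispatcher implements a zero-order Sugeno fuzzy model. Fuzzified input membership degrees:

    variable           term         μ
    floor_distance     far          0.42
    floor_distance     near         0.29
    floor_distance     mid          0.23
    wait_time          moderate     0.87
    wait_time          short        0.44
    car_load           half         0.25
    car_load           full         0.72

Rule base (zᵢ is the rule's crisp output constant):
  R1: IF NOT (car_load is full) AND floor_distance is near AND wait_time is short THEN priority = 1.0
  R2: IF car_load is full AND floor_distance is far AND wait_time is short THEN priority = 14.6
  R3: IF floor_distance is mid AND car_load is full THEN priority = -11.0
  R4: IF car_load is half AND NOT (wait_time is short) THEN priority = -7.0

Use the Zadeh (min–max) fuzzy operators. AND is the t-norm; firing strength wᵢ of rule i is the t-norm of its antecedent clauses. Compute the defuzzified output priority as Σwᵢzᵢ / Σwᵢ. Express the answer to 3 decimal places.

1.807

R1 (z=1.0): ¬full=1−0.72=0.28, near=0.29, short=0.44; AND[min(a, b)] → w = 0.28
R2 (z=14.6): full=0.72, far=0.42, short=0.44; AND[min(a, b)] → w = 0.42
R3 (z=-11.0): mid=0.23, full=0.72; AND[min(a, b)] → w = 0.23
R4 (z=-7.0): half=0.25, ¬short=1−0.44=0.56; AND[min(a, b)] → w = 0.25
Weighted average = (0.28·1.0 + 0.42·14.6 + 0.23·-11.0 + 0.25·-7.0) / (0.28 + 0.42 + 0.23 + 0.25)
  = 2.1320 / 1.1800 = 1.807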